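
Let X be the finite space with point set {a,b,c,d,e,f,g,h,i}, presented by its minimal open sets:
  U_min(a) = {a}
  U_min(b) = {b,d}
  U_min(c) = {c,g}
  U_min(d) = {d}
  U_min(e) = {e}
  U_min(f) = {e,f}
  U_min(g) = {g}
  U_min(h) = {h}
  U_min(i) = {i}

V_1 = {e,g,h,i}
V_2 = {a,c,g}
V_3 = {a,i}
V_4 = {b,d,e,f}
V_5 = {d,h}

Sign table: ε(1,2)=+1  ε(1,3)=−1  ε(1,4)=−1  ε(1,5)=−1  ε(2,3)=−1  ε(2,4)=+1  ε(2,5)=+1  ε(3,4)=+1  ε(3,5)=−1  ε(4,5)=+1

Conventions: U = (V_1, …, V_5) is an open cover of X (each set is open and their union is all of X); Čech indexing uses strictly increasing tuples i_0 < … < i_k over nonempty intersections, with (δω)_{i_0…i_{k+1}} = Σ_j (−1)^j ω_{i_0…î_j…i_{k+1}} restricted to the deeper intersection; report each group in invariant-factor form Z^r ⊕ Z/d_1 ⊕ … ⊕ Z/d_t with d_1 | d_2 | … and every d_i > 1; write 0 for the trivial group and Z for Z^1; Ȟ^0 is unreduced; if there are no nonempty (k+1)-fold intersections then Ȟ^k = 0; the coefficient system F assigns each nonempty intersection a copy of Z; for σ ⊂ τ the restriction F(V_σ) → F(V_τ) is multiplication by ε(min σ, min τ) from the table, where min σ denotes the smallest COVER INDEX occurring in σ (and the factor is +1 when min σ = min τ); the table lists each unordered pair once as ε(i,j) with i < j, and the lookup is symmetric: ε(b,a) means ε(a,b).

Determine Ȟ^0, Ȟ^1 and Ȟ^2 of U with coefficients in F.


cover nerve:
  V12={g} V13={i} V14={e} V15={h} V23={a} V45={d}
C dims 5,6; δ0: rk 4, SNF 1^4
Ȟ^0: (5−4)−0=1 ⇒ Z
Ȟ^1: (6−0)−4=2 ⇒ Z^2
Ȟ^2: (0−0)−0=0 ⇒ 0

Ȟ^0(U;F) ≅ Z, Ȟ^1(U;F) ≅ Z^2 and Ȟ^2(U;F) ≅ 0


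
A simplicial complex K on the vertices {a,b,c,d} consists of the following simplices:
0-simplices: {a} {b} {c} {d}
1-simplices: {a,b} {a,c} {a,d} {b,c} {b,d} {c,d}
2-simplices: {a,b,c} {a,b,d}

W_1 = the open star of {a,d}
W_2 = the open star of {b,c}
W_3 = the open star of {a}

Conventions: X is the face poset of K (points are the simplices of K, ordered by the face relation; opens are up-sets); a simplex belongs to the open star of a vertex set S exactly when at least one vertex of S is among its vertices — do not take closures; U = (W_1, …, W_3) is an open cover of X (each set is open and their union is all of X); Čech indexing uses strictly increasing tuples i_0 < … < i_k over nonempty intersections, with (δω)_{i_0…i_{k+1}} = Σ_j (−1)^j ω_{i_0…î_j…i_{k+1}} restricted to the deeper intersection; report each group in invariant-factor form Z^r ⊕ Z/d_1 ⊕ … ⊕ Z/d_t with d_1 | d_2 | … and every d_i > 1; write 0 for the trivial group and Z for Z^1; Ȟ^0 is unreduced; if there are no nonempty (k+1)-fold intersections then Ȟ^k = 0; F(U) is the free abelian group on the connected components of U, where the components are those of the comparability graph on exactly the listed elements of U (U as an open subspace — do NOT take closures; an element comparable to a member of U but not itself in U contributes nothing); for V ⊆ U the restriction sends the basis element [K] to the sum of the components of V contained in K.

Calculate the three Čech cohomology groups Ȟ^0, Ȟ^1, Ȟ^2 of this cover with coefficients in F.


nonempty overlaps:
  W1={{a},{d},{a,b},{a,c},{a,d},{b,d},{c,d},{a,b,c},{a,b,d}} W2={{b},{c},{a,b},{a,c},{b,c},{b,d},{c,d},{a,b,c},{a,b,d}} W3={{a},{a,b},{a,c},{a,d},{a,b,c},{a,b,d}}
  W12={{a,b},{a,c},{b,d},{c,d},{a,b,c},{a,b,d}} W13={{a},{a,b},{a,c},{a,d},{a,b,c},{a,b,d}} W23={{a,b},{a,c},{a,b,c},{a,b,d}}
  W123={{a,b},{a,c},{a,b,c},{a,b,d}}
components per intersection:
  W1: {{a},{d},{a,b},{a,c},{a,d},{b,d},{c,d},{a,b,c},{a,b,d}}
  W2: {{b},{c},{a,b},{a,c},{b,c},{b,d},{c,d},{a,b,c},{a,b,d}}
  W3: {{a},{a,b},{a,c},{a,d},{a,b,c},{a,b,d}}
  W12: {{a,b},{a,c},{b,d},{a,b,c},{a,b,d}} {{c,d}}
  W13: {{a},{a,b},{a,c},{a,d},{a,b,c},{a,b,d}}
  W23: {{a,b},{a,c},{a,b,c},{a,b,d}}
  W123: {{a,b},{a,c},{a,b,c},{a,b,d}}
C dims 3,4,1; δ0: rk 2, SNF 1^2; δ1: rk 1, SNF 1^1
degree 0: 3−2−0 = 1 → Ȟ^0 ≅ Z
degree 1: 4−1−2 = 1 → Ȟ^1 ≅ Z
degree 2: 1−0−1 = 0 → Ȟ^2 ≅ 0

Ȟ^0(U;F) ≅ Z; Ȟ^1(U;F) ≅ Z; Ȟ^2(U;F) ≅ 0


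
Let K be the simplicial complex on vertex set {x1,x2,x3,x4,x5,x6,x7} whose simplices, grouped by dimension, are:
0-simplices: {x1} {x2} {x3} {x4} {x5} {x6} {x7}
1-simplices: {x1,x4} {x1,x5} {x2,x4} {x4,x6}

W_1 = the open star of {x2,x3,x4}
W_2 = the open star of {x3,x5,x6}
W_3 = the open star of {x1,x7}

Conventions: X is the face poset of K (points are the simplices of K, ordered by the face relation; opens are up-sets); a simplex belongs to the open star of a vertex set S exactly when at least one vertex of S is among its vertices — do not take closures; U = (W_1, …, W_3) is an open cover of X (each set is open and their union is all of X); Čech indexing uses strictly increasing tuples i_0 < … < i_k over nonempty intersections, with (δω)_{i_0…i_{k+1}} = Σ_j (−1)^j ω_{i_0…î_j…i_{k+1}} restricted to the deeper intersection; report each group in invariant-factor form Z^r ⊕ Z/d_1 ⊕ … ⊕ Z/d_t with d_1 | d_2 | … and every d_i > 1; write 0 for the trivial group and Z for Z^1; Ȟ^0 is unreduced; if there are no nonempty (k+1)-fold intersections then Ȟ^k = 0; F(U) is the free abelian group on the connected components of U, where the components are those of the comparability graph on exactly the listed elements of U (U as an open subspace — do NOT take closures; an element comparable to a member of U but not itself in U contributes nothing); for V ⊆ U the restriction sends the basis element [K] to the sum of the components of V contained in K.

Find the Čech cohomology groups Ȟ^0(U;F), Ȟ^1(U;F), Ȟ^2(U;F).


Ȟ^0 = Z^3, Ȟ^1 = 0 and Ȟ^2 = 0

intersection data:
  W1={{x2},{x3},{x4},{x1,x4},{x2,x4},{x4,x6}} W2={{x3},{x5},{x6},{x1,x5},{x4,x6}} W3={{x1},{x7},{x1,x4},{x1,x5}}
  W12={{x3},{x4,x6}} W13={{x1,x4}} W23={{x1,x5}}
components per intersection:
  W1: {{x2},{x4},{x1,x4},{x2,x4},{x4,x6}} {{x3}}
  W2: {{x3}} {{x5},{x1,x5}} {{x6},{x4,x6}}
  W3: {{x1},{x1,x4},{x1,x5}} {{x7}}
  W12: {{x3}} {{x4,x6}}
  W13: {{x1,x4}}
  W23: {{x1,x5}}
C dims 7,4; δ0: rk 4, SNF 1^4
Ȟ^0 = (7 − 4) − 0 = 3, so Ȟ^0 ≅ Z^3
Ȟ^1 = (4 − 0) − 4 = 0, so Ȟ^1 ≅ 0
Ȟ^2 = (0 − 0) − 0 = 0, so Ȟ^2 ≅ 0


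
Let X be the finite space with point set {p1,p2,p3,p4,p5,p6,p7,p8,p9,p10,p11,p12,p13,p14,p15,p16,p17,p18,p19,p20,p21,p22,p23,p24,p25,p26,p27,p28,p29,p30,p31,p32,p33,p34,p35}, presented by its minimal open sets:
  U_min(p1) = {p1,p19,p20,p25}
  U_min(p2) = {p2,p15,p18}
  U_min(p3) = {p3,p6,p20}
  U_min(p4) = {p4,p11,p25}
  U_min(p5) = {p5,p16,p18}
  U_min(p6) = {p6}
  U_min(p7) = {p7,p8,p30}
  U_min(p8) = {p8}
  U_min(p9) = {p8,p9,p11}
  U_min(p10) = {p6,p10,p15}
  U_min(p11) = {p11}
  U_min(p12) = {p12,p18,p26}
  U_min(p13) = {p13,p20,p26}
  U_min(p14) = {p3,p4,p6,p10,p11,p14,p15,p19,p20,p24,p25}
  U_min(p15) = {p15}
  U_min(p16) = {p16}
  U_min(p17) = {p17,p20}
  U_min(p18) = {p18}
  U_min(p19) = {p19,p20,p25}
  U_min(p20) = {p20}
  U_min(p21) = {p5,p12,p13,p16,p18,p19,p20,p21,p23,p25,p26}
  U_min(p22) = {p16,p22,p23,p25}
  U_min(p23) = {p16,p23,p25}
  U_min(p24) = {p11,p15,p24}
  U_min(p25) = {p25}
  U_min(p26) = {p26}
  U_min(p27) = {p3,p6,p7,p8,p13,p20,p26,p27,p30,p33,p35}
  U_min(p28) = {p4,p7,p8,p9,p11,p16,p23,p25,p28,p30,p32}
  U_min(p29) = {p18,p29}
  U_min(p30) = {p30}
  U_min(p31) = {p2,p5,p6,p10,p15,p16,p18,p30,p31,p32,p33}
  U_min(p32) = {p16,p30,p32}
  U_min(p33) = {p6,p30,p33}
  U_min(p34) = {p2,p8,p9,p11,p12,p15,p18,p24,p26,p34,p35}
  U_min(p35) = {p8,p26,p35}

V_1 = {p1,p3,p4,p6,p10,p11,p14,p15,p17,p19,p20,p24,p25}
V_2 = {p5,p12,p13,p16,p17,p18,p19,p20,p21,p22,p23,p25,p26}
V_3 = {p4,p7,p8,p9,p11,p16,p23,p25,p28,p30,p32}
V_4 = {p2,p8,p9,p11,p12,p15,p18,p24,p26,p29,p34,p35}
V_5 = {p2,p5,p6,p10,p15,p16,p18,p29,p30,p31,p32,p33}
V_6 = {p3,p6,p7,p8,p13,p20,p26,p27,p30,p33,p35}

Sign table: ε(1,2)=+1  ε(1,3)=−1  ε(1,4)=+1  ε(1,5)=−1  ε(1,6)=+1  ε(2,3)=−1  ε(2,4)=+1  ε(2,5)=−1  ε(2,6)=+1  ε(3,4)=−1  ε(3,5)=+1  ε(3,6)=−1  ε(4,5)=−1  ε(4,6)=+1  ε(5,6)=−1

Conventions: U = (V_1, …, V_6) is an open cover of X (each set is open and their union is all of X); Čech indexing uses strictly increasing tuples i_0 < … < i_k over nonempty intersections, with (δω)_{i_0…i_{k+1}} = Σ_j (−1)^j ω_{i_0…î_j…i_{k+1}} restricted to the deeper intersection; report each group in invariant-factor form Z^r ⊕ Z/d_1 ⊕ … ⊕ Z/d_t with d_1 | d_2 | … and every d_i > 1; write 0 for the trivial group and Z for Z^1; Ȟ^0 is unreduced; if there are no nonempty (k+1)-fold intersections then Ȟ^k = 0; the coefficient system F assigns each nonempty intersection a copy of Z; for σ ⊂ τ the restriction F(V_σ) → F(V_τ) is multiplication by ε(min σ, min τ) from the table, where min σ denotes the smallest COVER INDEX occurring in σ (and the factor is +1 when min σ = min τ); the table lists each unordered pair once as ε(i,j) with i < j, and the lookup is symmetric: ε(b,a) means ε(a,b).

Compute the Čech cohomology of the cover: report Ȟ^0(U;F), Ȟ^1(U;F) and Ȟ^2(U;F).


nonempty overlaps:
  V12={p17,p19,p20,p25} V13={p4,p11,p25} V14={p11,p15,p24} V15={p6,p10,p15} V16={p3,p6,p20} V23={p16,p23,p25} V24={p12,p18,p26} V25={p5,p16,p18} V26={p13,p20,p26} V34={p8,p9,p11} V35={p16,p30,p32} V36={p7,p8,p30} V45={p2,p15,p18,p29} V46={p8,p26,p35} V56={p6,p30,p33}
  V123={p25} V126={p20} V134={p11} V145={p15} V156={p6} V235={p16} V245={p18} V246={p26} V346={p8} V356={p30}
C dims 6,15,10; δ0: rk 5, SNF 1^5; δ1: rk 10, SNF 1^9·2
degree 0: 6−5−0 = 1 → Ȟ^0 ≅ Z
degree 1: 15−10−5 = 0 → Ȟ^1 ≅ 0
degree 2: 10−0−10 = 0 plus torsion [2] → Ȟ^2 ≅ Z/2

Ȟ^0 = Z; Ȟ^1 = 0; Ȟ^2 = Z/2


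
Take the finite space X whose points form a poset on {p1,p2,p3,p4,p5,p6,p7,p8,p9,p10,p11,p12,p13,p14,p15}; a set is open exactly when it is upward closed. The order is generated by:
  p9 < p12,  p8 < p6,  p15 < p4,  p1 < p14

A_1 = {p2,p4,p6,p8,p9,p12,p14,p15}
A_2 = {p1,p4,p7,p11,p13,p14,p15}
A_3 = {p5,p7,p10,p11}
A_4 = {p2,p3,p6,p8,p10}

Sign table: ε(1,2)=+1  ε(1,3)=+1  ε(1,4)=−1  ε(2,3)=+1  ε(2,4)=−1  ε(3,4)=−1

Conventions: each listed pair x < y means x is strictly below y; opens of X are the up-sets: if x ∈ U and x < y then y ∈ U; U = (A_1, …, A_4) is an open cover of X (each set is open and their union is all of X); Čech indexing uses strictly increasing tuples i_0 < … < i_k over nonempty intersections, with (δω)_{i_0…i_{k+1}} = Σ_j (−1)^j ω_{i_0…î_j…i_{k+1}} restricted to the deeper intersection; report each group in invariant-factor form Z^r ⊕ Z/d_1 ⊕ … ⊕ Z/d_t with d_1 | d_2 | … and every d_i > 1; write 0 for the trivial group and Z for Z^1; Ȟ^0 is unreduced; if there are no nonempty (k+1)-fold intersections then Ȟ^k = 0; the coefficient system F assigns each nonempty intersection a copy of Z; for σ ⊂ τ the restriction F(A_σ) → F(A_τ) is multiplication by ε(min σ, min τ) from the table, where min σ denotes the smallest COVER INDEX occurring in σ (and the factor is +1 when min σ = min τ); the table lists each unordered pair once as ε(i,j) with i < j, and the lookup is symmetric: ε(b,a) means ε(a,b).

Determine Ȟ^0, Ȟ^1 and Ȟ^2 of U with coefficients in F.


Ȟ^0 ≅ Z, Ȟ^1 ≅ Z and Ȟ^2 ≅ 0

nonempty intersections:
  A12={p4,p14,p15} A14={p2,p6,p8} A23={p7,p11} A34={p10}
C dims 4,4; δ0: rk 3, SNF 1^3
Ȟ^0: (4−3)−0=1 ⇒ Z
Ȟ^1: (4−0)−3=1 ⇒ Z
Ȟ^2: (0−0)−0=0 ⇒ 0


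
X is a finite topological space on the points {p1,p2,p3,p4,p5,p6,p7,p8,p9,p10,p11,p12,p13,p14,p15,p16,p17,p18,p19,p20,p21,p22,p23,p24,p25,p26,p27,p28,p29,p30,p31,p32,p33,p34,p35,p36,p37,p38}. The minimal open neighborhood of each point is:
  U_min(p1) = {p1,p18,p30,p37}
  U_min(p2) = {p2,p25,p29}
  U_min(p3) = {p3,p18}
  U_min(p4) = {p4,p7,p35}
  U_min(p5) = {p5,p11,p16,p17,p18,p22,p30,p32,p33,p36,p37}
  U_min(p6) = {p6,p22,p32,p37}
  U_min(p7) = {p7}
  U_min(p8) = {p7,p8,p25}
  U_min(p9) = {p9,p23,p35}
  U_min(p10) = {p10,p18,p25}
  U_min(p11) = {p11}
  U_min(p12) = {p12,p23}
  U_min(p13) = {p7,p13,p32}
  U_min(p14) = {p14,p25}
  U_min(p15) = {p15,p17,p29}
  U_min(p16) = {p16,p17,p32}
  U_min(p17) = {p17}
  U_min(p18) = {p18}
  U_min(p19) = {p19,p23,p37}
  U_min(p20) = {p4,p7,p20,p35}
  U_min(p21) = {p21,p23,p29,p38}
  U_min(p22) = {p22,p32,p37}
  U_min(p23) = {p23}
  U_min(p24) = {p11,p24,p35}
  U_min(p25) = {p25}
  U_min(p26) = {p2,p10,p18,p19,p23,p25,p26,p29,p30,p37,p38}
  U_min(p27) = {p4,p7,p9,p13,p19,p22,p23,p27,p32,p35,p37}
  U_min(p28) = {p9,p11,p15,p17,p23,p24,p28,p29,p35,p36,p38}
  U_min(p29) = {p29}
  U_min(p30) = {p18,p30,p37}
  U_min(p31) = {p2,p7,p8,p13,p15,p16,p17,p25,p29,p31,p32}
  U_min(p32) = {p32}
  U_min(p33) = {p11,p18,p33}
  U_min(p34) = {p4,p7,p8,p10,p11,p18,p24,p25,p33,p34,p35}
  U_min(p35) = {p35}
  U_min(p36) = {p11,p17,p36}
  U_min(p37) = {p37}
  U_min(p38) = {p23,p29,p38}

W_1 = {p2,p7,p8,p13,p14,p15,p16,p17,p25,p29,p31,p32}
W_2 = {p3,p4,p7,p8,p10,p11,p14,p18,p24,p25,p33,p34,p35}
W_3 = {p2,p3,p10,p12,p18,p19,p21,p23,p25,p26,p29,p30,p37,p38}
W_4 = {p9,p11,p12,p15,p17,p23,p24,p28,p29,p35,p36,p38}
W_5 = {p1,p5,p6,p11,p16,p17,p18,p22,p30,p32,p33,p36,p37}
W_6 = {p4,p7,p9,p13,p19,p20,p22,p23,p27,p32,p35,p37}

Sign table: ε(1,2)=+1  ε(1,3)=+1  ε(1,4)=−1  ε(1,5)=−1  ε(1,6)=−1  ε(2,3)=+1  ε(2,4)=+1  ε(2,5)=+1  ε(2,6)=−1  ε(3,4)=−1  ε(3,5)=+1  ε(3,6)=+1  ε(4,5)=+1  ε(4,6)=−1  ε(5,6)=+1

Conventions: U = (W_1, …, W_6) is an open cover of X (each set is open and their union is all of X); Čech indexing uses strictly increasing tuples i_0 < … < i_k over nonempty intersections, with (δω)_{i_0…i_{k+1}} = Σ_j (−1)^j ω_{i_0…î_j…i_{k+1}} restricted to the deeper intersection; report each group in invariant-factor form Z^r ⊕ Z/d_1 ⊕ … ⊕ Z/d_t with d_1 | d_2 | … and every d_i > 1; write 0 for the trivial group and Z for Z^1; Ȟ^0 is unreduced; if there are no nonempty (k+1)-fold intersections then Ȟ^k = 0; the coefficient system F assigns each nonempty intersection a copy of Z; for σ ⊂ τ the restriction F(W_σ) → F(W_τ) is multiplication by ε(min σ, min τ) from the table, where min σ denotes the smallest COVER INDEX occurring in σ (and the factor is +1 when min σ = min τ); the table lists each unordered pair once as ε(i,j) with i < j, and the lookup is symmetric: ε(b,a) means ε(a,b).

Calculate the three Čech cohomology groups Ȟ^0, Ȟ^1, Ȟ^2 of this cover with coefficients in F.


Ȟ^0(U;F) ≅ 0, Ȟ^1(U;F) ≅ Z/2, Ȟ^2(U;F) ≅ Z

nerve simplices:
  W12={p7,p8,p14,p25} W13={p2,p25,p29} W14={p15,p17,p29} W15={p16,p17,p32} W16={p7,p13,p32} W23={p3,p10,p18,p25} W24={p11,p24,p35} W25={p11,p18,p33} W26={p4,p7,p35} W34={p12,p23,p29,p38} W35={p18,p30,p37} W36={p19,p23,p37} W45={p11,p17,p36} W46={p9,p23,p35} W56={p22,p32,p37}
  W123={p25} W126={p7} W134={p29} W145={p17} W156={p32} W235={p18} W245={p11} W246={p35} W346={p23} W356={p37}
C dims 6,15,10; δ0: rk 6, SNF 1^5·2; δ1: rk 9, SNF 1^9
degree 0: 6−6−0 = 0 → Ȟ^0 ≅ 0
degree 1: 15−9−6 = 0 plus torsion [2] → Ȟ^1 ≅ Z/2
degree 2: 10−0−9 = 1 → Ȟ^2 ≅ Z


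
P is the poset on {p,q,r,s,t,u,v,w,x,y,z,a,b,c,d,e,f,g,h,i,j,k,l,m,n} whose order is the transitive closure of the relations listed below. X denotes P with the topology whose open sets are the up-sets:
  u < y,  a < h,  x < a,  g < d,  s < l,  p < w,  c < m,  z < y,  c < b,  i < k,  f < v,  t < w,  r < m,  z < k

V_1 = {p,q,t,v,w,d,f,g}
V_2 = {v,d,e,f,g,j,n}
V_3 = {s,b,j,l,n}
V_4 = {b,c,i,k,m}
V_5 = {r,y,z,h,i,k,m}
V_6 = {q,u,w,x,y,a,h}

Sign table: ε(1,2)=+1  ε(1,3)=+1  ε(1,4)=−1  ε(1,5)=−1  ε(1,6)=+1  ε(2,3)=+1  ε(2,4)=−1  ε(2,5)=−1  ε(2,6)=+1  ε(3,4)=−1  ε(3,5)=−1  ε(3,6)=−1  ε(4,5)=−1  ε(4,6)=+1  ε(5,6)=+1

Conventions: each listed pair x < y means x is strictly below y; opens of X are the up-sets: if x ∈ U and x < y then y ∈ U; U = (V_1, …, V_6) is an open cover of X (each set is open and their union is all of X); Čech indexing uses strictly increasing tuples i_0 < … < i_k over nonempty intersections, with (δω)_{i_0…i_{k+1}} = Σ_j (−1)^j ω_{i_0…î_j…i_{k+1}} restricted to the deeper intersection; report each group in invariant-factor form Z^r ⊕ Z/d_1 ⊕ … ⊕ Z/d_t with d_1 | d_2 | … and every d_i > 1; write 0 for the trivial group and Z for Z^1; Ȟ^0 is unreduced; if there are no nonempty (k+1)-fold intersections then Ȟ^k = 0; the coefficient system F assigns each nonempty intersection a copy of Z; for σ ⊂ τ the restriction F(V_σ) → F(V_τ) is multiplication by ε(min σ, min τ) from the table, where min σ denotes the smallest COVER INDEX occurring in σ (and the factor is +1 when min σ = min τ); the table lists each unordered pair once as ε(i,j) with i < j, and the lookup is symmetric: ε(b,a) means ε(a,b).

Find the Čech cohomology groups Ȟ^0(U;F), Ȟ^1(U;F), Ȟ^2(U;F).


Ȟ^0 ≅ Z, Ȟ^1 ≅ Z, Ȟ^2 ≅ 0

nerve of the cover:
  V12={v,d,f,g} V16={q,w} V23={j,n} V34={b} V45={i,k,m} V56={y,h}
C dims 6,6; δ0: rk 5, SNF 1^5
Ȟ^0 = (6 − 5) − 0 = 1, so Ȟ^0 ≅ Z
Ȟ^1 = (6 − 0) − 5 = 1, so Ȟ^1 ≅ Z
Ȟ^2 = (0 − 0) − 0 = 0, so Ȟ^2 ≅ 0


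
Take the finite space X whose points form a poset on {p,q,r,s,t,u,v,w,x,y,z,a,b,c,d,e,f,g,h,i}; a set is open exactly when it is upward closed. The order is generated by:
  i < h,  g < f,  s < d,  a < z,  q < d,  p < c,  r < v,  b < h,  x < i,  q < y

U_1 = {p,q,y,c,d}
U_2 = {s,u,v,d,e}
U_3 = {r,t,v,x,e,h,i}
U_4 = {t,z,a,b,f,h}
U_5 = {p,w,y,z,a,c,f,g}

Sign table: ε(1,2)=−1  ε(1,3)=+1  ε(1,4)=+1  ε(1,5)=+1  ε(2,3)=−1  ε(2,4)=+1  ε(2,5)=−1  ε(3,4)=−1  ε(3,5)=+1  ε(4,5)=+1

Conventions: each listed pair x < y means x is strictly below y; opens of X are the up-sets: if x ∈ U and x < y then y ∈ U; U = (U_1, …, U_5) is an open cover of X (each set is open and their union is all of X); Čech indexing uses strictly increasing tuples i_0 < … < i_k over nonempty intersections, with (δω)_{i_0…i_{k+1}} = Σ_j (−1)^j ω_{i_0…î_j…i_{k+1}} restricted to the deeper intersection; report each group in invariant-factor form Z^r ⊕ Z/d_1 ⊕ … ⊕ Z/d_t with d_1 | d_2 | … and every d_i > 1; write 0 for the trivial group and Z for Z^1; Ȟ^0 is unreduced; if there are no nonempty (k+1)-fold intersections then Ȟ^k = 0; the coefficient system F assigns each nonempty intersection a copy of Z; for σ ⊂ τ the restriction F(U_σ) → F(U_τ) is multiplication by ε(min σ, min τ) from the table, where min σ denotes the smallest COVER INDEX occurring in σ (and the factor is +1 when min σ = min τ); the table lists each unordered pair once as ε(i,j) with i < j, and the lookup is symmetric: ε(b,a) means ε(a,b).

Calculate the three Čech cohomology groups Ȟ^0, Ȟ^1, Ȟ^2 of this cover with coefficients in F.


Ȟ^0(U;F) ≅ 0, Ȟ^1(U;F) ≅ Z/2 and Ȟ^2(U;F) ≅ 0

nerve simplices:
  U12={d} U15={p,y,c} U23={v,e} U34={t,h} U45={z,a,f}
C dims 5,5; δ0: rk 5, SNF 1^4·2
degree 0: 5−5−0 = 0 → Ȟ^0 ≅ 0
degree 1: 5−0−5 = 0 plus torsion [2] → Ȟ^1 ≅ Z/2
degree 2: 0−0−0 = 0 → Ȟ^2 ≅ 0


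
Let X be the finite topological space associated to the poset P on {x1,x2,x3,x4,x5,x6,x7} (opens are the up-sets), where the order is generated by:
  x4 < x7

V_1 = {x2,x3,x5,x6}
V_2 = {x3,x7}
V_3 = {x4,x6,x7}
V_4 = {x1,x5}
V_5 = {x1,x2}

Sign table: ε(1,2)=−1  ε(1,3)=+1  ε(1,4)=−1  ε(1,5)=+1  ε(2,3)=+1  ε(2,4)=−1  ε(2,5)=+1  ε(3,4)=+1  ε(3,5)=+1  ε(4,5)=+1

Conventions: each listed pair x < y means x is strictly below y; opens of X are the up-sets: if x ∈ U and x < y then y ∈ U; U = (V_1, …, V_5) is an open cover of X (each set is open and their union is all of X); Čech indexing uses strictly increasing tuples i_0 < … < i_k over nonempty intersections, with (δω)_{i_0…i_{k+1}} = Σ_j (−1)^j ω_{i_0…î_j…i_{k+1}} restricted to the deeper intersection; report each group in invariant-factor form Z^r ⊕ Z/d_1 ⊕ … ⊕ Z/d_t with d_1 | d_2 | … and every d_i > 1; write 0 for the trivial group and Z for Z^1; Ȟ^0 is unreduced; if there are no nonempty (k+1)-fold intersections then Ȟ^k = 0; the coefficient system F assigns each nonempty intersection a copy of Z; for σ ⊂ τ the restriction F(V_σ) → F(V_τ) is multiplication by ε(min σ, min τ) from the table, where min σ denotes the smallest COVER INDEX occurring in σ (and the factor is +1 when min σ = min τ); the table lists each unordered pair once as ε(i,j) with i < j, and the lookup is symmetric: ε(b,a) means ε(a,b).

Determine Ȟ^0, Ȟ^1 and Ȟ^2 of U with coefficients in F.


Ȟ^0 = 0,  Ȟ^1 = Z ⊕ Z/2,  Ȟ^2 = 0

nerve simplices:
  V12={x3} V13={x6} V14={x5} V15={x2} V23={x7} V45={x1}
C dims 5,6; δ0: rk 5, SNF 1^4·2
degree 0: 5−5−0 = 0 → Ȟ^0 ≅ 0
degree 1: 6−0−5 = 1 plus torsion [2] → Ȟ^1 ≅ Z ⊕ Z/2
degree 2: 0−0−0 = 0 → Ȟ^2 ≅ 0


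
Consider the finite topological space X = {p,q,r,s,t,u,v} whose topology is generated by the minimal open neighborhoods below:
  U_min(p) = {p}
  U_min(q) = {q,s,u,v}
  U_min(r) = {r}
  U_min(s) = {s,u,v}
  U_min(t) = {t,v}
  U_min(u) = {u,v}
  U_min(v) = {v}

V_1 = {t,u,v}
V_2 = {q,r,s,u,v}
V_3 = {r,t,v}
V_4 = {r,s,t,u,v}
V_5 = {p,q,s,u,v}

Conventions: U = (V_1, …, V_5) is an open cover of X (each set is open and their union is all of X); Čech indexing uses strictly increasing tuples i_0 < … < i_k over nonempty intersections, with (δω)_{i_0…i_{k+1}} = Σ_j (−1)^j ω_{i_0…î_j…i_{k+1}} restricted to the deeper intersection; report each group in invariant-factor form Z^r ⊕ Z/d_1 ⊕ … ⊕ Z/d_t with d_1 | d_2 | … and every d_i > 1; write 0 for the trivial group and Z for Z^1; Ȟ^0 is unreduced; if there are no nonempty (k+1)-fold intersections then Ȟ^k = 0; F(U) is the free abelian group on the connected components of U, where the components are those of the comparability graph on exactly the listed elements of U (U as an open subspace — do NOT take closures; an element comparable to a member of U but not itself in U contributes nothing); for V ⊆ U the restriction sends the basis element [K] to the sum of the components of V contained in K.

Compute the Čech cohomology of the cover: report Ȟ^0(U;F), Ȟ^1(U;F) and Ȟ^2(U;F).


Ȟ^0 = Z^3, Ȟ^1 = 0 and Ȟ^2 = 0

nonempty intersections:
  V12={u,v} V13={t,v} V14={t,u,v} V15={u,v} V23={r,v} V24={r,s,u,v} V25={q,s,u,v} V34={r,t,v} V35={v} V45={s,u,v}
  V123={v} V124={u,v} V125={u,v} V134={t,v} V135={v} V145={u,v} V234={r,v} V235={v} V245={s,u,v} V345={v}
  V1234={v} V1235={v} V1245={u,v} V1345={v} V2345={v}
  V12345={v}
components per intersection:
  V1: {t,u,v}
  V2: {q,s,u,v} {r}
  V3: {r} {t,v}
  V4: {r} {s,t,u,v}
  V5: {p} {q,s,u,v}
  V12: {u,v}
  V13: {t,v}
  V14: {t,u,v}
  V15: {u,v}
  V23: {r} {v}
  V24: {r} {s,u,v}
  V25: {q,s,u,v}
  V34: {r} {t,v}
  V35: {v}
  V45: {s,u,v}
  V123: {v}
  V124: {u,v}
  V125: {u,v}
  V134: {t,v}
  V135: {v}
  V145: {u,v}
  V234: {r} {v}
  V235: {v}
  V245: {s,u,v}
  V345: {v}
  V1234: {v}
  V1235: {v}
  V1245: {u,v}
  V1345: {v}
  V2345: {v}
  V12345: {v}
C dims 9,13,11,5; δ0: rk 6, SNF 1^6; δ1: rk 7, SNF 1^7; δ2: rk 4, SNF 1^4
Ȟ^0: (9−6)−0=3 ⇒ Z^3
Ȟ^1: (13−7)−6=0 ⇒ 0
Ȟ^2: (11−4)−7=0 ⇒ 0


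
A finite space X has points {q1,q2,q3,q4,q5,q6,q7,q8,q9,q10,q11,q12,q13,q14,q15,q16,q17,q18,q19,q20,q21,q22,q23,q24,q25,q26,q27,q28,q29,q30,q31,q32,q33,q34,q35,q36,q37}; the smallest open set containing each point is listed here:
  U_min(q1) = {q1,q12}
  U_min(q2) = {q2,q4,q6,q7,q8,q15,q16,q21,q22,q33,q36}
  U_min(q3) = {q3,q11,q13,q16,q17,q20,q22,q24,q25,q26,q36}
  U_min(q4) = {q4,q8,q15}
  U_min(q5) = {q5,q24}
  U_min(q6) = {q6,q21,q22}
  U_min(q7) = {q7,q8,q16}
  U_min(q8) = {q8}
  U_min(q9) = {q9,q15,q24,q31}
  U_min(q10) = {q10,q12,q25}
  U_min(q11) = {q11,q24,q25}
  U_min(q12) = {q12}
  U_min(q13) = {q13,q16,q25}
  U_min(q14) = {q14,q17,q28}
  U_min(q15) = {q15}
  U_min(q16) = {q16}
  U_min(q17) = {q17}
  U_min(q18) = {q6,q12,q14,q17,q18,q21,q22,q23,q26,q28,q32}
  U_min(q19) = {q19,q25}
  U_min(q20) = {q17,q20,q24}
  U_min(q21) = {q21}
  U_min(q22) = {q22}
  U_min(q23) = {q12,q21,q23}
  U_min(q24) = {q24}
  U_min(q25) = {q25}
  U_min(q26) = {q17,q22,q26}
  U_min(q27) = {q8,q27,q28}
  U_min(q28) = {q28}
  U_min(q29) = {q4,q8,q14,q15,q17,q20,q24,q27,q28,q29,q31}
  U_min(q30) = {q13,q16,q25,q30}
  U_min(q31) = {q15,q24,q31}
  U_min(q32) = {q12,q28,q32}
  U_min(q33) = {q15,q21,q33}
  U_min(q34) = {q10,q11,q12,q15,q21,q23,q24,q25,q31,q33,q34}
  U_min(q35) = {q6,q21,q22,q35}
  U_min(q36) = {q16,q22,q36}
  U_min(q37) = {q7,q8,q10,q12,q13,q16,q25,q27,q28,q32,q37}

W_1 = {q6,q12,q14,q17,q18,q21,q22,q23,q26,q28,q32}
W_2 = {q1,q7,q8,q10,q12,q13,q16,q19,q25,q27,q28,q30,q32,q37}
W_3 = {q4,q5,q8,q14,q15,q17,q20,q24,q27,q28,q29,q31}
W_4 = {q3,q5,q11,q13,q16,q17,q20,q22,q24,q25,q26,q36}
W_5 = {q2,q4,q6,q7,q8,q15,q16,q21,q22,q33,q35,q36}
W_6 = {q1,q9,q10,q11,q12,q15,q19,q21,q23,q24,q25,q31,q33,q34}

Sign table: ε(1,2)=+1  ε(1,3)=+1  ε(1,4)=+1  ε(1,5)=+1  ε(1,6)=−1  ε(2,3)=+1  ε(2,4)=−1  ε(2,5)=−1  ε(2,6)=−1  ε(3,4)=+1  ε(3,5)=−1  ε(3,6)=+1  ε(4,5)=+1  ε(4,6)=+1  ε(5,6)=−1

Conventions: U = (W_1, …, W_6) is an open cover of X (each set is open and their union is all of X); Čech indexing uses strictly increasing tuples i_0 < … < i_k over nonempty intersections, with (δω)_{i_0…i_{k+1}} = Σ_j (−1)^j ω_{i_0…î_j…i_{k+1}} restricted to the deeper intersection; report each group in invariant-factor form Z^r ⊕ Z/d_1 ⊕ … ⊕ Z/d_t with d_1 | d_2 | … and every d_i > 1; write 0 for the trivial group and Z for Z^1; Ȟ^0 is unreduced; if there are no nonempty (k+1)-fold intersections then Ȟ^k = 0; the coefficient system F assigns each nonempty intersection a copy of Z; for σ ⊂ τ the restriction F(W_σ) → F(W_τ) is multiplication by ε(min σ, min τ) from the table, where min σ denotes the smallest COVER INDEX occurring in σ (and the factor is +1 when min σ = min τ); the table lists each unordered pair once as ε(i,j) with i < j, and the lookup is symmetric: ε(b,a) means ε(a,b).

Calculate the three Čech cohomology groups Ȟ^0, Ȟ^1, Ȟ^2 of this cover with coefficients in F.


Ȟ^0(U;F) ≅ 0,  Ȟ^1(U;F) ≅ Z/2,  Ȟ^2(U;F) ≅ Z

nonempty overlaps:
  W12={q12,q28,q32} W13={q14,q17,q28} W14={q17,q22,q26} W15={q6,q21,q22} W16={q12,q21,q23} W23={q8,q27,q28} W24={q13,q16,q25} W25={q7,q8,q16} W26={q1,q10,q12,q19,q25} W34={q5,q17,q20,q24} W35={q4,q8,q15} W36={q15,q24,q31} W45={q16,q22,q36} W46={q11,q24,q25} W56={q15,q21,q33}
  W123={q28} W126={q12} W134={q17} W145={q22} W156={q21} W235={q8} W245={q16} W246={q25} W346={q24} W356={q15}
C dims 6,15,10; δ0: rk 6, SNF 1^5·2; δ1: rk 9, SNF 1^9
degree 0: 6−6−0 = 0 → Ȟ^0 ≅ 0
degree 1: 15−9−6 = 0 plus torsion [2] → Ȟ^1 ≅ Z/2
degree 2: 10−0−9 = 1 → Ȟ^2 ≅ Z


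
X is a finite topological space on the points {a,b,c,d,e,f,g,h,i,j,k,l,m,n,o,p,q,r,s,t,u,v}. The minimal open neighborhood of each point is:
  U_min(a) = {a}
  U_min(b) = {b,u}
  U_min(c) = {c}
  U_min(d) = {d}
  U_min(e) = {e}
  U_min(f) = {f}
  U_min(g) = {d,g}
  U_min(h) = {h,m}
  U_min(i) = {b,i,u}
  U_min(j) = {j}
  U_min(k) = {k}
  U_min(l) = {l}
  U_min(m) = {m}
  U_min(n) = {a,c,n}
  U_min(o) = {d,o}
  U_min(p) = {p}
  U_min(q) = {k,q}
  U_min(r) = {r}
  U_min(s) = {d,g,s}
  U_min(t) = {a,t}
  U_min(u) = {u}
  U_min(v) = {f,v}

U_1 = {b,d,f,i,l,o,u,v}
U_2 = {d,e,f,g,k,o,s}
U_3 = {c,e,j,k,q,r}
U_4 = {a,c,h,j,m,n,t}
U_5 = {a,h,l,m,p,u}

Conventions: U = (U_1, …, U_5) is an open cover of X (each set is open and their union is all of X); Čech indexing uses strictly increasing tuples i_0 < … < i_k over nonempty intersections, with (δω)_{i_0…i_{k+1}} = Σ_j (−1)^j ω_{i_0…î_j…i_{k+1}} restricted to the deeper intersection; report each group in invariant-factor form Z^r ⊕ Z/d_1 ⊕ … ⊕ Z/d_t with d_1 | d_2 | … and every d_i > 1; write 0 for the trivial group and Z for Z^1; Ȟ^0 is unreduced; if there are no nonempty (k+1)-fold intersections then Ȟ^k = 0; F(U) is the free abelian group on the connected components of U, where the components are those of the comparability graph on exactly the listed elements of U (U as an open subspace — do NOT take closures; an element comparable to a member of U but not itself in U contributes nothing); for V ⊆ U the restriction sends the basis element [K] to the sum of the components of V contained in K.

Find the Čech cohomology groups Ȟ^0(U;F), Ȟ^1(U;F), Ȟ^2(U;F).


nerve simplices:
  U12={d,f,o} U15={l,u} U23={e,k} U34={c,j} U45={a,h,m}
components per intersection:
  U1: {b,i,u} {d,o} {f,v} {l}
  U2: {d,g,o,s} {e} {f} {k}
  U3: {c} {e} {j} {k,q} {r}
  U4: {a,c,n,t} {h,m} {j}
  U5: {a} {h,m} {l} {p} {u}
  U12: {d,o} {f}
  U15: {l} {u}
  U23: {e} {k}
  U34: {c} {j}
  U45: {a} {h,m}
C dims 21,10; δ0: rk 10, SNF 1^10
degree 0: 21−10−0 = 11 → Ȟ^0 ≅ Z^11
degree 1: 10−0−10 = 0 → Ȟ^1 ≅ 0
degree 2: 0−0−0 = 0 → Ȟ^2 ≅ 0

Ȟ^0 ≅ Z^11; Ȟ^1 ≅ 0; Ȟ^2 ≅ 0


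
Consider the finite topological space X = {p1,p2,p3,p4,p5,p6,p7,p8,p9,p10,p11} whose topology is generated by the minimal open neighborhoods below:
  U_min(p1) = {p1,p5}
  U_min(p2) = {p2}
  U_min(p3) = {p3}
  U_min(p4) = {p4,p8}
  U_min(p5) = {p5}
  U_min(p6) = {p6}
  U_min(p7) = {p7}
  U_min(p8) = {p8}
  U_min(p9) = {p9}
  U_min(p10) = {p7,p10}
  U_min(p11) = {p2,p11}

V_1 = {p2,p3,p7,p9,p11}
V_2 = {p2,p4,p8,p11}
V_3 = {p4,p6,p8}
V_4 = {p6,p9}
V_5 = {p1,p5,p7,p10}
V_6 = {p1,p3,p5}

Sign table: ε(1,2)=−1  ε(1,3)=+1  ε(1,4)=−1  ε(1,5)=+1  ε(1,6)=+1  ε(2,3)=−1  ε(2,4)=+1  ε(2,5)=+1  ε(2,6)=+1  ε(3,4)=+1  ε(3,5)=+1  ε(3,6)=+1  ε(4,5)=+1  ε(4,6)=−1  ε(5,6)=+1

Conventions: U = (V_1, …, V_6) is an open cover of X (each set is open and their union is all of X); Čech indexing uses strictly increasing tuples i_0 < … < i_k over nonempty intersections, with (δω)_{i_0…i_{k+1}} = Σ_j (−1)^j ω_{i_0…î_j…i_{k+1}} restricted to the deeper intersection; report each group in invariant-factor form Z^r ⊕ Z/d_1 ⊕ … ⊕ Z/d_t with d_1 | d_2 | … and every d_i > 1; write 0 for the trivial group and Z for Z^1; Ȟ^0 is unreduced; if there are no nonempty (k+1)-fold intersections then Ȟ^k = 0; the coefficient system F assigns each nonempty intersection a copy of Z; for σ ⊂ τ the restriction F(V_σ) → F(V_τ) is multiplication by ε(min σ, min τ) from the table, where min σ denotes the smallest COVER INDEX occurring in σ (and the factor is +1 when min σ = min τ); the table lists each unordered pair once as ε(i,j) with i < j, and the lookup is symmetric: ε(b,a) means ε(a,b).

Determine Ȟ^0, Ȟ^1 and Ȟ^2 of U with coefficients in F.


nerve simplices:
  V12={p2,p11} V14={p9} V15={p7} V16={p3} V23={p4,p8} V34={p6} V56={p1,p5}
C dims 6,7; δ0: rk 6, SNF 1^5·2
degree 0: 6−6−0 = 0 → Ȟ^0 ≅ 0
degree 1: 7−0−6 = 1 plus torsion [2] → Ȟ^1 ≅ Z ⊕ Z/2
degree 2: 0−0−0 = 0 → Ȟ^2 ≅ 0

Ȟ^0 ≅ 0, Ȟ^1 ≅ Z ⊕ Z/2 and Ȟ^2 ≅ 0


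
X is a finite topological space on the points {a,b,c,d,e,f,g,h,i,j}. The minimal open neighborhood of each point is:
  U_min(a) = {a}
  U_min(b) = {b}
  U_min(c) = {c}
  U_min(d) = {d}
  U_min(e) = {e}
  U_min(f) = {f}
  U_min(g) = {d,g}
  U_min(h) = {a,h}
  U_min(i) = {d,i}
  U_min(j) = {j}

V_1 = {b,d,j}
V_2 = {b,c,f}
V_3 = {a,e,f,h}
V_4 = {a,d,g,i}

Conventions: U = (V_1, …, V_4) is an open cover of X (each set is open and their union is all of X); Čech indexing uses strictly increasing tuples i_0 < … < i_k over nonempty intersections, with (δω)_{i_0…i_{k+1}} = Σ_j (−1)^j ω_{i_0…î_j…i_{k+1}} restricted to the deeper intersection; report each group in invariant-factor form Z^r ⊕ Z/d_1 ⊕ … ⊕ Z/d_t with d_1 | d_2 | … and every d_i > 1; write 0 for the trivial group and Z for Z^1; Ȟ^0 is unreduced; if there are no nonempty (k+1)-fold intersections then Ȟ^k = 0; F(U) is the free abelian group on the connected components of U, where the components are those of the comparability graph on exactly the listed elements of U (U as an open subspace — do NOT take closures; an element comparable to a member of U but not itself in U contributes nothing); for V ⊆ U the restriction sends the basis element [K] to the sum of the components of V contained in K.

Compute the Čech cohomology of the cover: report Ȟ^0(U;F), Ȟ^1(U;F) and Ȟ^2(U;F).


Ȟ^0(U;F) ≅ Z^7,  Ȟ^1(U;F) ≅ 0,  Ȟ^2(U;F) ≅ 0

intersection data:
  V12={b} V14={d} V23={f} V34={a}
components per intersection:
  V1: {b} {d} {j}
  V2: {b} {c} {f}
  V3: {a,h} {e} {f}
  V4: {a} {d,g,i}
  V12: {b}
  V14: {d}
  V23: {f}
  V34: {a}
C dims 11,4; δ0: rk 4, SNF 1^4
Ȟ^0 = (11 − 4) − 0 = 7, so Ȟ^0 ≅ Z^7
Ȟ^1 = (4 − 0) − 4 = 0, so Ȟ^1 ≅ 0
Ȟ^2 = (0 − 0) − 0 = 0, so Ȟ^2 ≅ 0


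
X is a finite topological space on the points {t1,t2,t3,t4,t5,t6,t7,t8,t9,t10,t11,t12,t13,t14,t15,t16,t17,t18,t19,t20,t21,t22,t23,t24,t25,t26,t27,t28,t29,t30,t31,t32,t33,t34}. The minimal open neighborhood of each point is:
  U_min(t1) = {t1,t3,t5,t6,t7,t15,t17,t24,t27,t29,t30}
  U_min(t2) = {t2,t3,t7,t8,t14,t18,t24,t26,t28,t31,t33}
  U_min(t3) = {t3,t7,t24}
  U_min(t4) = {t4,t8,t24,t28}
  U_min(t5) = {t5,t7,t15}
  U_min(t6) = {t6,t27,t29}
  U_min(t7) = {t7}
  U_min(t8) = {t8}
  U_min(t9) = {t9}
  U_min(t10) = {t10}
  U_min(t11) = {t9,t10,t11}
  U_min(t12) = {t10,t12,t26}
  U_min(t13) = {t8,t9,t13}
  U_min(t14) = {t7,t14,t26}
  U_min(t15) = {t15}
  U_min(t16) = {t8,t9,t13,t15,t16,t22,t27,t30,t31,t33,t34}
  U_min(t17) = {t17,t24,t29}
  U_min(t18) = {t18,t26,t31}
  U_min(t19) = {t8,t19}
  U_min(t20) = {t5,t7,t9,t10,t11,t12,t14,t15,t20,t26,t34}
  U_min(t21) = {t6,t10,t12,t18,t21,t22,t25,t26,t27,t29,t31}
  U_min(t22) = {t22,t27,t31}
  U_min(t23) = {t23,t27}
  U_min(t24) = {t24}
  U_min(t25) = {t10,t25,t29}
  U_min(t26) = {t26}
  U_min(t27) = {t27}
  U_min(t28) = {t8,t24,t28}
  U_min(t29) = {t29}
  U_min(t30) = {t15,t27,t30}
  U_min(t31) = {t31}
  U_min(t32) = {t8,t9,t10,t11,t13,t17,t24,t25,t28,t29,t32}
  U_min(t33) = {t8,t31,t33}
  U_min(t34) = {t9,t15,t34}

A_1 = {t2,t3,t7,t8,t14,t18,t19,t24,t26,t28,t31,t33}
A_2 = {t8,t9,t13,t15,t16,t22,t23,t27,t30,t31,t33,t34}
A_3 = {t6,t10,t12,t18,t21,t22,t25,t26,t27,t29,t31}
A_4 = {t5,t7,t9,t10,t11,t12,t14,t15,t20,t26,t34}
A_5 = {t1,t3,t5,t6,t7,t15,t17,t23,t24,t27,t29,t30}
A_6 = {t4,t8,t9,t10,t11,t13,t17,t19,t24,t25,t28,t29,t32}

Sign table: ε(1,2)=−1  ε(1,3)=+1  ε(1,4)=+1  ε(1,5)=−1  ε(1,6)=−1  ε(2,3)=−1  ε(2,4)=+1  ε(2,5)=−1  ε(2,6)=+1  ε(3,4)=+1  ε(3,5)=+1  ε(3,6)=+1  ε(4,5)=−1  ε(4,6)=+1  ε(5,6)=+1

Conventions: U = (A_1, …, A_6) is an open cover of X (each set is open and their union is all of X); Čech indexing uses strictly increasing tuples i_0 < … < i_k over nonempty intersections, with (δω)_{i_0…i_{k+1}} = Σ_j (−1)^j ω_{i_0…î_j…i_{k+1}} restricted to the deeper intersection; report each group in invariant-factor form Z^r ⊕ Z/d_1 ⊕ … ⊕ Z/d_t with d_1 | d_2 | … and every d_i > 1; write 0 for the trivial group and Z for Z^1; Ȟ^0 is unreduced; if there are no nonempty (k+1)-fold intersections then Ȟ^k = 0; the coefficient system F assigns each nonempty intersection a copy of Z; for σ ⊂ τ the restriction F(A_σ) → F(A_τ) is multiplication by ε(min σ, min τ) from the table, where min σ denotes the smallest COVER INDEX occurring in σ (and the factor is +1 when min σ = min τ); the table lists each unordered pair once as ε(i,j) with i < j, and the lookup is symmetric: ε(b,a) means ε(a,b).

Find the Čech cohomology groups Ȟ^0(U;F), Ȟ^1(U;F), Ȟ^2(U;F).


Ȟ^0 = 0, Ȟ^1 = Z/2 and Ȟ^2 = Z

intersection data:
  A12={t8,t31,t33} A13={t18,t26,t31} A14={t7,t14,t26} A15={t3,t7,t24} A16={t8,t19,t24,t28} A23={t22,t27,t31} A24={t9,t15,t34} A25={t15,t23,t27,t30} A26={t8,t9,t13} A34={t10,t12,t26} A35={t6,t27,t29} A36={t10,t25,t29} A45={t5,t7,t15} A46={t9,t10,t11} A56={t17,t24,t29}
  A123={t31} A126={t8} A134={t26} A145={t7} A156={t24} A235={t27} A245={t15} A246={t9} A346={t10} A356={t29}
C dims 6,15,10; δ0: rk 6, SNF 1^5·2; δ1: rk 9, SNF 1^9
Ȟ^0 = (6 − 6) − 0 = 0, so Ȟ^0 ≅ 0
Ȟ^1 = (15 − 9) − 6 = 0 plus torsion [2], so Ȟ^1 ≅ Z/2
Ȟ^2 = (10 − 0) − 9 = 1, so Ȟ^2 ≅ Z


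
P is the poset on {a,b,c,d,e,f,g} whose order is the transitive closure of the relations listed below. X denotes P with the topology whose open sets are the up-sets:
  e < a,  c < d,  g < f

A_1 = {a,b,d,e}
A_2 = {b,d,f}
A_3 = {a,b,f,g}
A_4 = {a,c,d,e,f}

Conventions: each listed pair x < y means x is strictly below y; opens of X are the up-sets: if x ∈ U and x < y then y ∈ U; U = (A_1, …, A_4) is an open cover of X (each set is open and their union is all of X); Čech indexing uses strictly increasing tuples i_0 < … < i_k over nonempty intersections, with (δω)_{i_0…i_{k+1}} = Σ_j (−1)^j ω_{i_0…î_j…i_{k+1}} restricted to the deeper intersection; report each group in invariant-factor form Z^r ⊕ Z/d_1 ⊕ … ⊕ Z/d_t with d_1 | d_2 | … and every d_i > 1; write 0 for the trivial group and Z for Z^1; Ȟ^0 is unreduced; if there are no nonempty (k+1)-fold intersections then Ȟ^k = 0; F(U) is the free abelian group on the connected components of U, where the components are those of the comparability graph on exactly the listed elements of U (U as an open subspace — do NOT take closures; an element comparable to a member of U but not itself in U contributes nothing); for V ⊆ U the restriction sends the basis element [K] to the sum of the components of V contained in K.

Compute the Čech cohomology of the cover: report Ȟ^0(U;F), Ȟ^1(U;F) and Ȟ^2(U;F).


cover nerve:
  A12={b,d} A13={a,b} A14={a,d,e} A23={b,f} A24={d,f} A34={a,f}
  A123={b} A124={d} A134={a} A234={f}
components per intersection:
  A1: {a,e} {b} {d}
  A2: {b} {d} {f}
  A3: {a} {b} {f,g}
  A4: {a,e} {c,d} {f}
  A12: {b} {d}
  A13: {a} {b}
  A14: {a,e} {d}
  A23: {b} {f}
  A24: {d} {f}
  A34: {a} {f}
  A123: {b}
  A124: {d}
  A134: {a}
  A234: {f}
C dims 12,12,4; δ0: rk 8, SNF 1^8; δ1: rk 4, SNF 1^4
Ȟ^0: (12−8)−0=4 ⇒ Z^4
Ȟ^1: (12−4)−8=0 ⇒ 0
Ȟ^2: (4−0)−4=0 ⇒ 0

Ȟ^0 = Z^4, Ȟ^1 = 0 and Ȟ^2 = 0


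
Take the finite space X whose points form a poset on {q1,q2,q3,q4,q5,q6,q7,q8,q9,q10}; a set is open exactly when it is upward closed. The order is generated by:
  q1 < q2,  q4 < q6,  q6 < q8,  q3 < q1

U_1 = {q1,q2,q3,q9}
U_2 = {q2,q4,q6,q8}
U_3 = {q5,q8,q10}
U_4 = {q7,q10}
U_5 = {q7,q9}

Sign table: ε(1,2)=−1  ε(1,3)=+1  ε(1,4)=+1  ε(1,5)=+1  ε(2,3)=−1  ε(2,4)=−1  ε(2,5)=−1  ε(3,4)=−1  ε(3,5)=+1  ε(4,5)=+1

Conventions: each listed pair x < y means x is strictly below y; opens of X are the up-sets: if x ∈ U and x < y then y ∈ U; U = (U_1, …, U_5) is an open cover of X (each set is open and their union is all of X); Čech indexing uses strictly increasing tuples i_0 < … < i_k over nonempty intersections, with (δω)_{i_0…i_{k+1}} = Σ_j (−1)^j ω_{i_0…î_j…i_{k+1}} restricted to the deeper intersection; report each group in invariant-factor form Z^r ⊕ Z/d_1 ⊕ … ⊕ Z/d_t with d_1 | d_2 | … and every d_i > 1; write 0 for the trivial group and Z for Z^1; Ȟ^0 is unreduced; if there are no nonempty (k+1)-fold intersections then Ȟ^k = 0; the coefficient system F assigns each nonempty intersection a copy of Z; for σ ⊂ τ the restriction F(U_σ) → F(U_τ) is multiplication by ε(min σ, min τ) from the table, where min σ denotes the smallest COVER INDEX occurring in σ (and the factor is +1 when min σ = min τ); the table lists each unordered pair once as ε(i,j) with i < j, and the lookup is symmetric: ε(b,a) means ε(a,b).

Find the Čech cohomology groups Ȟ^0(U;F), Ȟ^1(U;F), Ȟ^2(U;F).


Ȟ^0 = 0, Ȟ^1 = Z/2, Ȟ^2 = 0

nerve of the cover:
  U12={q2} U15={q9} U23={q8} U34={q10} U45={q7}
C dims 5,5; δ0: rk 5, SNF 1^4·2
Ȟ^0 = (5 − 5) − 0 = 0, so Ȟ^0 ≅ 0
Ȟ^1 = (5 − 0) − 5 = 0 plus torsion [2], so Ȟ^1 ≅ Z/2
Ȟ^2 = (0 − 0) − 0 = 0, so Ȟ^2 ≅ 0


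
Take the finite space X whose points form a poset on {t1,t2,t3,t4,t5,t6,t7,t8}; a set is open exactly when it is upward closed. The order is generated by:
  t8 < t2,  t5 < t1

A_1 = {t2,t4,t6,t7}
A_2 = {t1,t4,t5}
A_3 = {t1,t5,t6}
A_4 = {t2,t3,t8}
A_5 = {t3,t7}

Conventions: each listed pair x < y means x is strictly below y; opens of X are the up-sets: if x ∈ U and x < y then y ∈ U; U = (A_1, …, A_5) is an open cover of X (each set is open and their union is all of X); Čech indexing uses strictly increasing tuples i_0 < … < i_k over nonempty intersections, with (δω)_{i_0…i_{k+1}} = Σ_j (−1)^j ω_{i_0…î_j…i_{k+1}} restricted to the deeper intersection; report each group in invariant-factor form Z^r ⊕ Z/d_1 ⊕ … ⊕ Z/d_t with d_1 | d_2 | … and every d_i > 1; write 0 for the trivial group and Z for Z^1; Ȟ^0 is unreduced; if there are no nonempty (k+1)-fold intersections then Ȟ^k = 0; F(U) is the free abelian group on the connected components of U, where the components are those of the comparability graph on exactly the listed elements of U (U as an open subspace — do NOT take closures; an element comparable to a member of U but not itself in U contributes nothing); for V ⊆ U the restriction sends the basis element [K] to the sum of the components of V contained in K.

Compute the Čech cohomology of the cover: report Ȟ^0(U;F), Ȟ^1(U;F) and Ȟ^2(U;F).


nonempty overlaps:
  A12={t4} A13={t6} A14={t2} A15={t7} A23={t1,t5} A45={t3}
components per intersection:
  A1: {t2} {t4} {t6} {t7}
  A2: {t1,t5} {t4}
  A3: {t1,t5} {t6}
  A4: {t2,t8} {t3}
  A5: {t3} {t7}
  A12: {t4}
  A13: {t6}
  A14: {t2}
  A15: {t7}
  A23: {t1,t5}
  A45: {t3}
C dims 12,6; δ0: rk 6, SNF 1^6
degree 0: 12−6−0 = 6 → Ȟ^0 ≅ Z^6
degree 1: 6−0−6 = 0 → Ȟ^1 ≅ 0
degree 2: 0−0−0 = 0 → Ȟ^2 ≅ 0

Ȟ^0 ≅ Z^6, Ȟ^1 ≅ 0 and Ȟ^2 ≅ 0
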